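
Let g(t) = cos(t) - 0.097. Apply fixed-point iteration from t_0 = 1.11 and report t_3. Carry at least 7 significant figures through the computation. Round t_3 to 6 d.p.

t_1 = g(1.110000) = 0.347662
t_2 = g(0.347662) = 0.843172
t_3 = g(0.843172) = 0.568097

0.568097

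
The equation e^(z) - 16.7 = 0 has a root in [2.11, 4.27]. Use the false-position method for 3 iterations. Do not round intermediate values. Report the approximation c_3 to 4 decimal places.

2.6784

f(2.110000) = -8.451759, f(4.270000) = 54.821636
step 1: c = 2.398523, f(c) = -5.693098 < 0 → new bracket [2.398523, 4.270000]
step 2: c = 2.574587, f(c) = -3.574103 < 0 → new bracket [2.574587, 4.270000]
step 3: c = 2.678355, f(c) = -2.138884 < 0 → new bracket [2.678355, 4.270000]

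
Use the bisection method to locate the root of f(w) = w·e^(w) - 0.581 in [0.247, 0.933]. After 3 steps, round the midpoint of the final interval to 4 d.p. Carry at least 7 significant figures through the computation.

f(0.247000) = -0.264796, f(0.933000) = 1.790802 (opposite signs)
step 1: m = 0.590000, f(m) = 0.483353 > 0 → root in [0.247000, 0.590000]
step 2: m = 0.418500, f(m) = 0.054986 > 0 → root in [0.247000, 0.418500]
step 3: m = 0.332750, f(m) = -0.116881 < 0 → root in [0.332750, 0.418500]
Midpoint of [0.332750, 0.418500] = 0.375625

0.3756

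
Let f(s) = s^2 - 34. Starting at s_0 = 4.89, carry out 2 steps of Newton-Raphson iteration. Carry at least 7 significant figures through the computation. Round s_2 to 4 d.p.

f'(s) = 2s
s_0 = 4.890000: f = -10.087900, f' = 9.780000 → s_1 = 4.890000 - (-10.087900)/(9.780000) = 5.921483
s_1 = 5.921483: f = 1.063956, f' = 11.842965 → s_2 = 5.921483 - (1.063956)/(11.842965) = 5.831644

5.8316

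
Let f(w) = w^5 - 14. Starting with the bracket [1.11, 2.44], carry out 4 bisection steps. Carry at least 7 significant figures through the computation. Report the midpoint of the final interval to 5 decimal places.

f(1.110000) = -12.314942, f(2.440000) = 72.486661 (opposite signs)
step 1: m = 1.775000, f(m) = 3.619427 > 0 → root in [1.110000, 1.775000]
step 2: m = 1.442500, f(m) = -7.754329 < 0 → root in [1.442500, 1.775000]
step 3: m = 1.608750, f(m) = -3.224367 < 0 → root in [1.608750, 1.775000]
step 4: m = 1.691875, f(m) = -0.137506 < 0 → root in [1.691875, 1.775000]
Midpoint of [1.691875, 1.775000] = 1.733437

1.73344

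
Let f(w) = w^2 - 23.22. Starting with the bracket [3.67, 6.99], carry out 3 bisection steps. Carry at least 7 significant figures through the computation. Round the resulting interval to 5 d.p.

f(3.670000) = -9.751100, f(6.990000) = 25.640100 (opposite signs)
step 1: m = 5.330000, f(m) = 5.188900 > 0 → root in [3.670000, 5.330000]
step 2: m = 4.500000, f(m) = -2.970000 < 0 → root in [4.500000, 5.330000]
step 3: m = 4.915000, f(m) = 0.937225 > 0 → root in [4.500000, 4.915000]

[4.50000, 4.91500]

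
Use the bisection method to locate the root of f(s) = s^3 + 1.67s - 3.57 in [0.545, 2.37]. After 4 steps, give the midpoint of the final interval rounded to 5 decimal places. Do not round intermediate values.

f(0.545000) = -2.497971, f(2.370000) = 13.699953 (opposite signs)
step 1: m = 1.457500, f(m) = 1.960201 > 0 → root in [0.545000, 1.457500]
step 2: m = 1.001250, f(m) = -0.894158 < 0 → root in [1.001250, 1.457500]
step 3: m = 1.229375, f(m) = 0.341088 > 0 → root in [1.001250, 1.229375]
step 4: m = 1.115312, f(m) = -0.320066 < 0 → root in [1.115312, 1.229375]
Midpoint of [1.115312, 1.229375] = 1.172344

1.17234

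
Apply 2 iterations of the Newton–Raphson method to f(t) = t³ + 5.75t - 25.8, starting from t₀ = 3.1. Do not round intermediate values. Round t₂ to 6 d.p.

2.325583

f'(t) = 3t² + 5.75
t_0 = 3.100000: f = 21.816000, f' = 34.580000 → t_1 = 3.100000 - (21.816000)/(34.580000) = 2.469115
t_1 = 2.469115: f = 3.450444, f' = 24.039588 → t_2 = 2.469115 - (3.450444)/(24.039588) = 2.325583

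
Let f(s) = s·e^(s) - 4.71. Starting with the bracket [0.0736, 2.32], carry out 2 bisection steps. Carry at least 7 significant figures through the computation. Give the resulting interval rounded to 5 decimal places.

f(0.073600) = -4.630779, f(2.320000) = 18.897564 (opposite signs)
step 1: m = 1.196800, f(m) = -0.749179 < 0 → root in [1.196800, 2.320000]
step 2: m = 1.758400, f(m) = 5.494250 > 0 → root in [1.196800, 1.758400]

[1.19680, 1.75840]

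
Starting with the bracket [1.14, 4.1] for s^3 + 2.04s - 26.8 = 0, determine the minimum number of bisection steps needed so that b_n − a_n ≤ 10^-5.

19

Initial width b − a = 4.1 − 1.14 = 2.960000.
After n steps the width is (b−a)/2^n; need (b−a)/2^n ≤ 10^-5.
So n ≥ log₂(2.960000/10^-5) = log₂(296000.0000) ≈ 18.1752.
Hence n = 19.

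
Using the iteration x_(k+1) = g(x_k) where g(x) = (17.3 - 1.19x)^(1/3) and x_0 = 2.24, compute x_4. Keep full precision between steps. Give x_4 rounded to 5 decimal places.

x_1 = g(2.240000) = 2.446010
x_2 = g(2.446010) = 2.432275
x_3 = g(2.432275) = 2.433196
x_4 = g(2.433196) = 2.433134

2.43313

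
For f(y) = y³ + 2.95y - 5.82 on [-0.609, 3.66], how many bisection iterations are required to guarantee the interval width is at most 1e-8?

Initial width b − a = 3.66 − -0.609 = 4.269000.
After n steps the width is (b−a)/2^n; need (b−a)/2^n ≤ 1e-8.
So n ≥ log₂(4.269000/1e-8) = log₂(426900000.0000) ≈ 28.6693.
Hence n = 29.

29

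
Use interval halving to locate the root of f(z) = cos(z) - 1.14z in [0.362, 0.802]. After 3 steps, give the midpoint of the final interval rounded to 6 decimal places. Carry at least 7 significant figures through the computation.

f(0.362000) = 0.522510, f(0.802000) = -0.219009 (opposite signs)
step 1: m = 0.582000, f(m) = 0.171885 > 0 → root in [0.582000, 0.802000]
step 2: m = 0.692000, f(m) = -0.018909 < 0 → root in [0.582000, 0.692000]
step 3: m = 0.637000, f(m) = 0.077704 > 0 → root in [0.637000, 0.692000]
Midpoint of [0.637000, 0.692000] = 0.664500

0.664500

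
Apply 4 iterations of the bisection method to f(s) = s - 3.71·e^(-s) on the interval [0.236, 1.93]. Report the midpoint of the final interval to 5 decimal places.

f(0.236000) = -2.694086, f(1.930000) = 1.391500 (opposite signs)
step 1: m = 1.083000, f(m) = -0.173125 < 0 → root in [1.083000, 1.930000]
step 2: m = 1.506500, f(m) = 0.684050 > 0 → root in [1.083000, 1.506500]
step 3: m = 1.294750, f(m) = 0.278335 > 0 → root in [1.083000, 1.294750]
step 4: m = 1.188875, f(m) = 0.058944 > 0 → root in [1.083000, 1.188875]
Midpoint of [1.083000, 1.188875] = 1.135937

1.13594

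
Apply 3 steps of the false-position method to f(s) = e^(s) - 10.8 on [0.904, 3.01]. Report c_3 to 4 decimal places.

False-position update: c = (a·f(b) − b·f(a))/(f(b) − f(a)); replace the endpoint whose sign matches f(c).
f(0.904000) = -8.330539, f(3.010000) = 9.487400
step 1: c = 1.888632, f(c) = -4.189680 < 0 → new bracket [1.888632, 3.010000]
step 2: c = 2.232139, f(c) = -1.480219 < 0 → new bracket [2.232139, 3.010000]
step 3: c = 2.337121, f(c) = -0.448605 < 0 → new bracket [2.337121, 3.010000]

2.3371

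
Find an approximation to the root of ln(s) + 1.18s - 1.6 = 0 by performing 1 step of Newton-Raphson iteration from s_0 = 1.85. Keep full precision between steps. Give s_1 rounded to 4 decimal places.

1.1536

f'(s) = 1/s + 1.18
s_0 = 1.850000: f = 1.198186, f' = 1.720541 → s_1 = 1.850000 - (1.198186)/(1.720541) = 1.153599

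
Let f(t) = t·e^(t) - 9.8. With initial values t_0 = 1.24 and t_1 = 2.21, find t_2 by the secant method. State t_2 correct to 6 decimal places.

1.577284

f(t_0) = -5.515039, f(t_1) = 10.345733
t_2 = 2.210000 - (10.345733)·(2.210000 - 1.240000)/(10.345733 - (-5.515039)) = 1.577284; f(t_2) = -2.163123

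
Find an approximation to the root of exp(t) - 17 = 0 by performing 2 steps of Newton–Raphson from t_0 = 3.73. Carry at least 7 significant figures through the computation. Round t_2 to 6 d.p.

2.875249

f'(t) = exp(t)
t_0 = 3.730000: f = 24.679108, f' = 41.679108 → t_1 = 3.730000 - (24.679108)/(41.679108) = 3.137878
t_1 = 3.137878: f = 6.054897, f' = 23.054897 → t_2 = 3.137878 - (6.054897)/(23.054897) = 2.875249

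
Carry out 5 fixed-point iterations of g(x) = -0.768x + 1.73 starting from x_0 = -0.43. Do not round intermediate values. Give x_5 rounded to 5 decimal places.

1.35483

x_1 = g(-0.430000) = 2.060240
x_2 = g(2.060240) = 0.147736
x_3 = g(0.147736) = 1.616539
x_4 = g(1.616539) = 0.488498
x_5 = g(0.488498) = 1.354833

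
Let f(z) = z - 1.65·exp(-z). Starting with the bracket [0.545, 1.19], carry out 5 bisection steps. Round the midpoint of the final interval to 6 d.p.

f(0.545000) = -0.411739, f(1.190000) = 0.688035 (opposite signs)
step 1: m = 0.867500, f(m) = 0.174500 > 0 → root in [0.545000, 0.867500]
step 2: m = 0.706250, f(m) = -0.108011 < 0 → root in [0.706250, 0.867500]
step 3: m = 0.786875, f(m) = 0.035687 > 0 → root in [0.706250, 0.786875]
step 4: m = 0.746563, f(m) = -0.035526 < 0 → root in [0.746563, 0.786875]
step 5: m = 0.766719, f(m) = 0.000236 > 0 → root in [0.746563, 0.766719]
Midpoint of [0.746563, 0.766719] = 0.756641

0.756641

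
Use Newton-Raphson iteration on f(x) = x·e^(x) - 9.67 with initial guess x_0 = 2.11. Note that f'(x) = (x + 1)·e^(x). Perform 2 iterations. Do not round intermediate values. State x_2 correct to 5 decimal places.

1.72889

x_0 = 2.110000: f = 7.733789, f' = 25.652030 → x_1 = 2.110000 - (7.733789)/(25.652030) = 1.808512
x_1 = 1.808512: f = 1.364380, f' = 17.135739 → x_2 = 1.808512 - (1.364380)/(17.135739) = 1.728890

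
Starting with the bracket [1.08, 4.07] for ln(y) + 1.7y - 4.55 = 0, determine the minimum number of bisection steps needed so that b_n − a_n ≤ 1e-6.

Initial width b − a = 4.07 − 1.08 = 2.990000.
After n steps the width is (b−a)/2^n; need (b−a)/2^n ≤ 1e-6.
So n ≥ log₂(2.990000/1e-6) = log₂(2990000.0000) ≈ 21.5117.
Hence n = 22.

22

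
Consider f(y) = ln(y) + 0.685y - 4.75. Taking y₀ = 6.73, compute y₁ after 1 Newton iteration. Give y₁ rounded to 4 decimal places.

4.6107

f'(y) = 1/y + 0.685
y_0 = 6.730000: f = 1.766625, f' = 0.833588 → y_1 = 6.730000 - (1.766625)/(0.833588) = 4.610699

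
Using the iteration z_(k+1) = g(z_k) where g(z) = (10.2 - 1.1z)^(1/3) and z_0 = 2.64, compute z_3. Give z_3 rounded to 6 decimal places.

z_1 = g(2.640000) = 1.939523
z_2 = g(1.939523) = 2.005528
z_3 = g(2.005528) = 1.999493

1.999493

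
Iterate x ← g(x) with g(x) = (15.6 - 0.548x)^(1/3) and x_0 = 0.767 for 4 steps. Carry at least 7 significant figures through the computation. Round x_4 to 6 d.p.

x_1 = g(0.767000) = 2.476021
x_2 = g(2.476021) = 2.424015
x_3 = g(2.424015) = 2.425630
x_4 = g(2.425630) = 2.425580

2.425580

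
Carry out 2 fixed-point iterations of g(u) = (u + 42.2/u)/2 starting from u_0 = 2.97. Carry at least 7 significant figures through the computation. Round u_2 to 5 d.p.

u_1 = g(2.970000) = 8.589377
u_2 = g(8.589377) = 6.751211

6.75121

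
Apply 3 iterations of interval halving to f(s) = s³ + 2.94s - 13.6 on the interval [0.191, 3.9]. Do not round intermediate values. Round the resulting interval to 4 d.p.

f(0.191000) = -13.031492, f(3.900000) = 57.185000 (opposite signs)
step 1: m = 2.045500, f(m) = 0.972286 > 0 → root in [0.191000, 2.045500]
step 2: m = 1.118250, f(m) = -8.913992 < 0 → root in [1.118250, 2.045500]
step 3: m = 1.581875, f(m) = -4.990917 < 0 → root in [1.581875, 2.045500]

[1.5819, 2.0455]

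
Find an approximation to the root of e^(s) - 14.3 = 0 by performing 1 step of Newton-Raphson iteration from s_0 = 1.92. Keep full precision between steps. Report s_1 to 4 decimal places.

f'(s) = e^(s)
s_0 = 1.920000: f = -7.479042, f' = 6.820958 → s_1 = 1.920000 - (-7.479042)/(6.820958) = 3.016480

3.0165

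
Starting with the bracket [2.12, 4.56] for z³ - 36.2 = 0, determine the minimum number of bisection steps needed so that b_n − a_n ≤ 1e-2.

8

Initial width b − a = 4.56 − 2.12 = 2.440000.
After n steps the width is (b−a)/2^n; need (b−a)/2^n ≤ 1e-2.
So n ≥ log₂(2.440000/1e-2) = log₂(244.0000) ≈ 7.9307.
Hence n = 8.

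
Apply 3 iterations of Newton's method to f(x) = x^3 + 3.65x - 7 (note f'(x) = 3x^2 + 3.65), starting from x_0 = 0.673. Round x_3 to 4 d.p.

1.3068

Newton update: x ← x − f(x)/f'(x).
x_0 = 0.673000: f = -4.238729, f' = 5.008787 → x_1 = 0.673000 - (-4.238729)/(5.008787) = 1.519259
x_1 = 1.519259: f = 2.051965, f' = 10.574440 → x_2 = 1.519259 - (2.051965)/(10.574440) = 1.325209
x_2 = 1.325209: f = 0.164317, f' = 8.918537 → x_3 = 1.325209 - (0.164317)/(8.918537) = 1.306785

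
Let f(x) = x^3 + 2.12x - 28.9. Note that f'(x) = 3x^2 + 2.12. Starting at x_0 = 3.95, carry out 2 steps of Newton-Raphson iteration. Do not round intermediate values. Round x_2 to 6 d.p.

2.860327

Newton update: x ← x − f(x)/f'(x).
x_0 = 3.950000: f = 41.103875, f' = 48.927500 → x_1 = 3.950000 - (41.103875)/(48.927500) = 3.109902
x_1 = 3.109902: f = 7.770392, f' = 31.134479 → x_2 = 3.109902 - (7.770392)/(31.134479) = 2.860327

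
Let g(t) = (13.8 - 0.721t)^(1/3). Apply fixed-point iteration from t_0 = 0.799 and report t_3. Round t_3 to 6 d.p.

2.298611

t_1 = g(0.799000) = 2.364758
t_2 = g(2.364758) = 2.295455
t_3 = g(2.295455) = 2.298611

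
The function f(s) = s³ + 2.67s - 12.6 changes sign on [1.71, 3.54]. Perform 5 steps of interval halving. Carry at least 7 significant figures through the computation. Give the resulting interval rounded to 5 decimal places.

[1.93875, 1.99594]

f(1.710000) = -3.034089, f(3.540000) = 41.213664 (opposite signs)
step 1: m = 2.625000, f(m) = 12.496641 > 0 → root in [1.710000, 2.625000]
step 2: m = 2.167500, f(m) = 3.370262 > 0 → root in [1.710000, 2.167500]
step 3: m = 1.938750, f(m) = -0.136258 < 0 → root in [1.938750, 2.167500]
step 4: m = 2.053125, f(m) = 1.536427 > 0 → root in [1.938750, 2.053125]
step 5: m = 1.995938, f(m) = 0.680502 > 0 → root in [1.938750, 1.995938]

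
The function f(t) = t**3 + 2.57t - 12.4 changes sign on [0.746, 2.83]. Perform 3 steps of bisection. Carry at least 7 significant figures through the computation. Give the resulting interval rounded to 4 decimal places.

[1.7880, 2.0485]

f(0.746000) = -10.067619, f(2.830000) = 17.538287 (opposite signs)
step 1: m = 1.788000, f(m) = -2.088704 < 0 → root in [1.788000, 2.830000]
step 2: m = 2.309000, f(m) = 5.844520 > 0 → root in [1.788000, 2.309000]
step 3: m = 2.048500, f(m) = 1.460873 > 0 → root in [1.788000, 2.048500]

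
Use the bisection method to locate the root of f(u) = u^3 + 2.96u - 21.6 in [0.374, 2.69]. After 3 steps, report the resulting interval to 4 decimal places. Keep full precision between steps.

[2.4005, 2.6900]

f(0.374000) = -20.440646, f(2.690000) = 5.827509 (opposite signs)
step 1: m = 1.532000, f(m) = -13.469639 < 0 → root in [1.532000, 2.690000]
step 2: m = 2.111000, f(m) = -5.944146 < 0 → root in [2.111000, 2.690000]
step 3: m = 2.400500, f(m) = -0.661878 < 0 → root in [2.400500, 2.690000]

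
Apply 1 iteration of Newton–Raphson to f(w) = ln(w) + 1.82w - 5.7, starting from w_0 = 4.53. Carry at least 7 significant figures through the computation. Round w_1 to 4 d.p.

2.5428

f'(w) = 1/w + 1.82
w_0 = 4.530000: f = 4.055322, f' = 2.040751 → w_1 = 4.530000 - (4.055322)/(2.040751) = 2.542828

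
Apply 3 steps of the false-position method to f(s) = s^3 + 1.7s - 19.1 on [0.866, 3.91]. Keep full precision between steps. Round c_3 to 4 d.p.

f(0.866000) = -16.978338, f(3.910000) = 47.323471
step 1: c = 1.669742, f(c) = -11.606134 < 0 → new bracket [1.669742, 3.910000]
step 2: c = 2.110959, f(c) = -6.104627 < 0 → new bracket [2.110959, 3.910000]
step 3: c = 2.316515, f(c) = -2.730945 < 0 → new bracket [2.316515, 3.910000]

2.3165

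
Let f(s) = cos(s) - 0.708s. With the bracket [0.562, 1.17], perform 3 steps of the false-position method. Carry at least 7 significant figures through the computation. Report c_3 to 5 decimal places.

0.88947

False-position update: c = (a·f(b) − b·f(a))/(f(b) − f(a)); replace the endpoint whose sign matches f(c).
f(0.562000) = 0.448295, f(1.170000) = -0.438208
step 1: c = 0.869459, f(c) = 0.029663 > 0 → new bracket [0.869459, 1.170000]
step 2: c = 0.888513, f(c) = 0.001499 > 0 → new bracket [0.888513, 1.170000]
step 3: c = 0.889473, f(c) = 0.000075 > 0 → new bracket [0.889473, 1.170000]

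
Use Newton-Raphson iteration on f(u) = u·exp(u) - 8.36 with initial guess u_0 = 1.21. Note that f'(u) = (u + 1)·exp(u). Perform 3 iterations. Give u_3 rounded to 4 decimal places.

1.6332

u_0 = 1.210000: f = -4.302284, f' = 7.411201 → u_1 = 1.210000 - (-4.302284)/(7.411201) = 1.790511
u_1 = 1.790511: f = 2.369662, f' = 16.722175 → u_2 = 1.790511 - (2.369662)/(16.722175) = 1.648803
u_2 = 1.648803: f = 0.215017, f' = 13.775769 → u_3 = 1.648803 - (0.215017)/(13.775769) = 1.633195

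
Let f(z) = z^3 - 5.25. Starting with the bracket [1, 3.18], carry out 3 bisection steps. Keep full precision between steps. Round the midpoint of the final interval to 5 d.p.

f(1.000000) = -4.250000, f(3.180000) = 26.907432 (opposite signs)
step 1: m = 2.090000, f(m) = 3.879329 > 0 → root in [1.000000, 2.090000]
step 2: m = 1.545000, f(m) = -1.562046 < 0 → root in [1.545000, 2.090000]
step 3: m = 1.817500, f(m) = 0.753759 > 0 → root in [1.545000, 1.817500]
Midpoint of [1.545000, 1.817500] = 1.681250

1.68125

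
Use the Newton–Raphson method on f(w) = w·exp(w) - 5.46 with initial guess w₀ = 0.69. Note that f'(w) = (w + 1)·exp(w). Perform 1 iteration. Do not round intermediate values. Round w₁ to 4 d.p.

w_0 = 0.690000: f = -4.084336, f' = 3.369379 → w_1 = 0.690000 - (-4.084336)/(3.369379) = 1.902193

1.9022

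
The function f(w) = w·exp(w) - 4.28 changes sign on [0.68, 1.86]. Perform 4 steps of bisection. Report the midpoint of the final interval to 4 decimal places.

f(0.680000) = -2.937763, f(1.860000) = 7.668150 (opposite signs)
step 1: m = 1.270000, f(m) = 0.242283 > 0 → root in [0.680000, 1.270000]
step 2: m = 0.975000, f(m) = -1.695112 < 0 → root in [0.975000, 1.270000]
step 3: m = 1.122500, f(m) = -0.831090 < 0 → root in [1.122500, 1.270000]
step 4: m = 1.196250, f(m) = -0.323176 < 0 → root in [1.196250, 1.270000]
Midpoint of [1.196250, 1.270000] = 1.233125

1.2331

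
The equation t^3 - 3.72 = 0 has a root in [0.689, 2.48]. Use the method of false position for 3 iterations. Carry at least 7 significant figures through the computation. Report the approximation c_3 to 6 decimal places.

f(0.689000) = -3.392917, f(2.480000) = 11.532992
step 1: c = 1.096125, f(c) = -2.403016 < 0 → new bracket [1.096125, 2.480000]
step 2: c = 1.334750, f(c) = -1.342067 < 0 → new bracket [1.334750, 2.480000]
step 3: c = 1.454128, f(c) = -0.645263 < 0 → new bracket [1.454128, 2.480000]

1.454128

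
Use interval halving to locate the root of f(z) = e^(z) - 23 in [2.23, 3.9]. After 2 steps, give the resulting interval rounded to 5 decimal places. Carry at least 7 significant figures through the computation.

f(2.230000) = -13.700134, f(3.900000) = 26.402449 (opposite signs)
step 1: m = 3.065000, f(m) = -1.565538 < 0 → root in [3.065000, 3.900000]
step 2: m = 3.482500, f(m) = 9.540973 > 0 → root in [3.065000, 3.482500]

[3.06500, 3.48250]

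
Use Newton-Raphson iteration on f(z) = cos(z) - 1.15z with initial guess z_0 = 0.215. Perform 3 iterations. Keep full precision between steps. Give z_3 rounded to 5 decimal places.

0.67751

Newton update: z ← z − f(z)/f'(z).
f'(z) = -sin(z) - 1.15
z_0 = 0.215000: f = 0.729726, f' = -1.363347 → z_1 = 0.215000 - (0.729726)/(-1.363347) = 0.750246
z_1 = 0.750246: f = -0.131262, f' = -1.831819 → z_2 = 0.750246 - (-0.131262)/(-1.831819) = 0.678589
z_2 = 0.678589: f = -0.001919, f' = -1.777696 → z_3 = 0.678589 - (-0.001919)/(-1.777696) = 0.677510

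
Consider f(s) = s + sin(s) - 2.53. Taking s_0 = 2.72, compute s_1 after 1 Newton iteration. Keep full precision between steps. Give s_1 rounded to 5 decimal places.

f'(s) = 1 + cos(s)
s_0 = 2.720000: f = 0.599214, f' = 0.087562 → s_1 = 2.720000 - (0.599214)/(0.087562) = -4.123341

-4.12334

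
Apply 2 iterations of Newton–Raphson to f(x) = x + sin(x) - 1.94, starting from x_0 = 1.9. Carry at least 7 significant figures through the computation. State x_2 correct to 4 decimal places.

1.0196

Newton update: x ← x − f(x)/f'(x).
f'(x) = 1 + cos(x)
x_0 = 1.900000: f = 0.906300, f' = 0.676710 → x_1 = 1.900000 - (0.906300)/(0.676710) = 0.560727
x_1 = 0.560727: f = -0.847471, f' = 1.846869 → x_2 = 0.560727 - (-0.847471)/(1.846869) = 1.019596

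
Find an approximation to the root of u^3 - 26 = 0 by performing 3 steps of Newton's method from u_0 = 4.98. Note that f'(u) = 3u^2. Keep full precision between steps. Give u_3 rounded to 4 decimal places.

Newton update: u ← u − f(u)/f'(u).
u_0 = 4.980000: f = 97.505992, f' = 74.401200 → u_1 = 4.980000 - (97.505992)/(74.401200) = 3.669457
u_1 = 3.669457: f = 23.408914, f' = 40.394738 → u_2 = 3.669457 - (23.408914)/(40.394738) = 3.089953
u_2 = 3.089953: f = 3.502273, f' = 28.643423 → u_3 = 3.089953 - (3.502273)/(28.643423) = 2.967681

2.9677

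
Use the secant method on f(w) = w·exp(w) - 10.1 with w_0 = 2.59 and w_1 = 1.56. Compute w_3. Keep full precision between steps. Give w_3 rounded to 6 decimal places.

1.764562

f(w_0) = 24.424108, f(w_1) = -2.676239
w_2 = 1.560000 - (-2.676239)·(1.560000 - 2.590000)/(-2.676239 - (24.424108)) = 1.661716; f(w_2) = -1.345516
w_3 = 1.661716 - (-1.345516)·(1.661716 - 1.560000)/(-1.345516 - (-2.676239)) = 1.764562; f(w_3) = 0.203299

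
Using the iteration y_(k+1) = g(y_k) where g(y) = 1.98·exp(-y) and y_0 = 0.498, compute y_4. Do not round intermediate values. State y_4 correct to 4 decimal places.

y_1 = g(0.498000) = 1.203335
y_2 = g(1.203335) = 0.594379
y_3 = g(0.594379) = 1.092772
y_4 = g(1.092772) = 0.663866

0.6639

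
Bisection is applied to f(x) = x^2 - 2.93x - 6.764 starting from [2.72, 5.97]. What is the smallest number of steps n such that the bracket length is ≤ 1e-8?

29

Initial width b − a = 5.97 − 2.72 = 3.250000.
After n steps the width is (b−a)/2^n; need (b−a)/2^n ≤ 1e-8.
So n ≥ log₂(3.250000/1e-8) = log₂(325000000.0000) ≈ 28.2759.
Hence n = 29.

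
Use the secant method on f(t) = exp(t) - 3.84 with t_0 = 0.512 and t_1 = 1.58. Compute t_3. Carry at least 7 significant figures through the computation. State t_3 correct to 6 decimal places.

1.333372

f(t_0) = -2.171375, f(t_1) = 1.014956
t_2 = 1.580000 - (1.014956)·(1.580000 - 0.512000)/(1.014956 - (-2.171375)) = 1.239805; f(t_2) = -0.385059
t_3 = 1.239805 - (-0.385059)·(1.239805 - 1.580000)/(-0.385059 - (1.014956)) = 1.333372; f(t_3) = -0.046185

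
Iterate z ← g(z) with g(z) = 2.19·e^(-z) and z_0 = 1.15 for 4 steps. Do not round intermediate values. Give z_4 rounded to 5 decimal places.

1.05235

z_1 = g(1.150000) = 0.693435
z_2 = g(0.693435) = 1.094685
z_3 = g(1.094685) = 0.732872
z_4 = g(0.732872) = 1.052354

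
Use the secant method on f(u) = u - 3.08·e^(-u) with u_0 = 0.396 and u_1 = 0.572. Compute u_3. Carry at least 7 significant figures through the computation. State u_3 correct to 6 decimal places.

1.051710

f(u_0) = -1.676861, f(u_1) = -1.166338
u_2 = 0.572000 - (-1.166338)·(0.572000 - 0.396000)/(-1.166338 - (-1.676861)) = 0.974089; f(u_2) = -0.188722
u_3 = 0.974089 - (-0.188722)·(0.974089 - 0.572000)/(-0.188722 - (-1.166338)) = 1.051710; f(u_3) = -0.024258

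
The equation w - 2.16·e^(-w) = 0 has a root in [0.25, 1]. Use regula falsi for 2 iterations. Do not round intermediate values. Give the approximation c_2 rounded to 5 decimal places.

0.89119

f(0.250000) = -1.432210, f(1.000000) = 0.205380
step 1: c = 0.905938, f(c) = 0.032946 > 0 → new bracket [0.250000, 0.905938]
step 2: c = 0.891188, f(c) = 0.005225 > 0 → new bracket [0.250000, 0.891188]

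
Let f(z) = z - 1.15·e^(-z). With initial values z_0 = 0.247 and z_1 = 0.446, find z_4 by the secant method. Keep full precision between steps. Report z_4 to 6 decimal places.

f(z_0) = -0.651312, f(z_1) = -0.290211
z_2 = 0.446000 - (-0.290211)·(0.446000 - 0.247000)/(-0.290211 - (-0.651312)) = 0.605933; f(z_2) = -0.021466
z_3 = 0.605933 - (-0.021466)·(0.605933 - 0.446000)/(-0.021466 - (-0.290211)) = 0.618708; f(z_3) = -0.000727
z_4 = 0.618708 - (-0.000727)·(0.618708 - 0.605933)/(-0.000727 - (-0.021466)) = 0.619156; f(z_4) = -0.000002

0.619156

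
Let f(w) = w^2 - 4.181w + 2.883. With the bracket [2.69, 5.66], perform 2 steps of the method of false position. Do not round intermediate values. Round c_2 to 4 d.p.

3.1250

f(2.690000) = -1.127790, f(5.660000) = 11.254140
step 1: c = 2.960518, f(c) = -0.730259 < 0 → new bracket [2.960518, 5.660000]
step 2: c = 3.125009, f(c) = -0.416982 < 0 → new bracket [3.125009, 5.660000]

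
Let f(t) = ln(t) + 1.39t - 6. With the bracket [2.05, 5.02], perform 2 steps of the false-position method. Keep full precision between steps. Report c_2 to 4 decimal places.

False-position update: c = (a·f(b) − b·f(a))/(f(b) − f(a)); replace the endpoint whose sign matches f(c).
f(2.050000) = -2.432660, f(5.020000) = 2.591230
step 1: c = 3.488129, f(c) = 0.097864 > 0 → new bracket [2.050000, 3.488129]
step 2: c = 3.432511, f(c) = 0.004483 > 0 → new bracket [2.050000, 3.432511]

3.4325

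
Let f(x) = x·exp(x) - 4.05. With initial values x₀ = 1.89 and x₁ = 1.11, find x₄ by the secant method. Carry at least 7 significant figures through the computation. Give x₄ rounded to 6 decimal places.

1.208867

f(x_0) = 8.460607, f(x_1) = -0.681862
x_2 = 1.110000 - (-0.681862)·(1.110000 - 1.890000)/(-0.681862 - (8.460607)) = 1.168174; f(x_2) = -0.293020
x_3 = 1.168174 - (-0.293020)·(1.168174 - 1.110000)/(-0.293020 - (-0.681862)) = 1.212012; f(x_3) = 0.022648
x_4 = 1.212012 - (0.022648)·(1.212012 - 1.168174)/(0.022648 - (-0.293020)) = 1.208867; f(x_4) = -0.000677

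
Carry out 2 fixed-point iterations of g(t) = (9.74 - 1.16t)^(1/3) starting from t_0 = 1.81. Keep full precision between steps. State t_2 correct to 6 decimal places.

1.953537

t_1 = g(1.810000) = 1.969573
t_2 = g(1.969573) = 1.953537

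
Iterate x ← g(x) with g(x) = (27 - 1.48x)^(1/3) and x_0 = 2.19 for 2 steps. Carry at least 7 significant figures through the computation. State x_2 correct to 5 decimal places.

2.83333

x_1 = g(2.190000) = 2.874804
x_2 = g(2.874804) = 2.833330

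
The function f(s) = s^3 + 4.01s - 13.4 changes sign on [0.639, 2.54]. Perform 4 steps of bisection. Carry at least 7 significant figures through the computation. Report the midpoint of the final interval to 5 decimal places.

1.76772

f(0.639000) = -10.576693, f(2.540000) = 13.172464 (opposite signs)
step 1: m = 1.589500, f(m) = -3.010217 < 0 → root in [1.589500, 2.540000]
step 2: m = 2.064750, f(m) = 3.682074 > 0 → root in [1.589500, 2.064750]
step 3: m = 1.827125, f(m) = 0.026419 > 0 → root in [1.589500, 1.827125]
step 4: m = 1.708313, f(m) = -1.564245 < 0 → root in [1.708313, 1.827125]
Midpoint of [1.708313, 1.827125] = 1.767719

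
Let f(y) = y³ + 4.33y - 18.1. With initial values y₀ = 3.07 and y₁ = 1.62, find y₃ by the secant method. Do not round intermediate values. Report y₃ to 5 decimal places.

Secant update: y_(k+1) = y_k − f(y_k)·(y_k − y_(k-1))/(f(y_k) − f(y_(k-1))).
f(y_0) = 24.127543, f(y_1) = -6.833872
y_2 = 1.620000 - (-6.833872)·(1.620000 - 3.070000)/(-6.833872 - (24.127543)) = 1.940047; f(y_2) = -2.397679
y_3 = 1.940047 - (-2.397679)·(1.940047 - 1.620000)/(-2.397679 - (-6.833872)) = 2.113027; f(y_3) = 0.483820

2.11303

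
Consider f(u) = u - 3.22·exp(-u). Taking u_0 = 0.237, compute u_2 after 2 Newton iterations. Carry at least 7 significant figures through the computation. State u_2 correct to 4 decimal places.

1.0759

f'(u) = 1 + 3.22·exp(-u)
u_0 = 0.237000: f = -2.303552, f' = 3.540552 → u_1 = 0.237000 - (-2.303552)/(3.540552) = 0.887619
u_1 = 0.887619: f = -0.437844, f' = 2.325463 → u_2 = 0.887619 - (-0.437844)/(2.325463) = 1.075902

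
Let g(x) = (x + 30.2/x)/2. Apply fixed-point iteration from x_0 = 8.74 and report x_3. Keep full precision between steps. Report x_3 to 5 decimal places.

x_1 = g(8.740000) = 6.097689
x_2 = g(6.097689) = 5.525192
x_3 = g(5.525192) = 5.495533

5.49553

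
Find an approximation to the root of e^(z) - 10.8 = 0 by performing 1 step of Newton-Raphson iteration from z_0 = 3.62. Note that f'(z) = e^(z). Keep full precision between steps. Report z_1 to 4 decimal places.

2.9093

Newton update: z ← z − f(z)/f'(z).
z_0 = 3.620000: f = 26.537568, f' = 37.337568 → z_1 = 3.620000 - (26.537568)/(37.337568) = 2.909253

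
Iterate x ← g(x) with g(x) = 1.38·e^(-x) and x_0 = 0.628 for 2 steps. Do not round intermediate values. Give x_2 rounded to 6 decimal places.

x_1 = g(0.628000) = 0.736448
x_2 = g(0.736448) = 0.660760

0.660760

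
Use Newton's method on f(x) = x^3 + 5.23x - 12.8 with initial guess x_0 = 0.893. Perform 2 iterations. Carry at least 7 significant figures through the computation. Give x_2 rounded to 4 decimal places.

1.6455

Newton update: x ← x − f(x)/f'(x).
f'(x) = 3x^2 + 5.23
x_0 = 0.893000: f = -7.417488, f' = 7.622347 → x_1 = 0.893000 - (-7.417488)/(7.622347) = 1.866124
x_1 = 1.866124: f = 3.458452, f' = 15.677255 → x_2 = 1.866124 - (3.458452)/(15.677255) = 1.645521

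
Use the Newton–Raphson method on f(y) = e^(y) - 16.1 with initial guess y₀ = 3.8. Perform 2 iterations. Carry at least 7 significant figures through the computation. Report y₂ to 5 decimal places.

f'(y) = e^(y)
y_0 = 3.800000: f = 28.601184, f' = 44.701184 → y_1 = 3.800000 - (28.601184)/(44.701184) = 3.160169
y_1 = 3.160169: f = 7.474590, f' = 23.574590 → y_2 = 3.160169 - (7.474590)/(23.574590) = 2.843108

2.84311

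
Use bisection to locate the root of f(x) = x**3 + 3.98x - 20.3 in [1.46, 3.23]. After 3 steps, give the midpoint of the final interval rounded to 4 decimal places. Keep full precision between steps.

2.2344

f(1.460000) = -11.377064, f(3.230000) = 26.253667 (opposite signs)
step 1: m = 2.345000, f(m) = 1.928314 > 0 → root in [1.460000, 2.345000]
step 2: m = 1.902500, f(m) = -5.841939 < 0 → root in [1.902500, 2.345000]
step 3: m = 2.123750, f(m) = -2.268696 < 0 → root in [2.123750, 2.345000]
Midpoint of [2.123750, 2.345000] = 2.234375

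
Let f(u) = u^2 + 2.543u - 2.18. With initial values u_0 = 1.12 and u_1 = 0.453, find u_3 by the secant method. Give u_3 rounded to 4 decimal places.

Secant update: u_(k+1) = u_k − f(u_k)·(u_k − u_(k-1))/(f(u_k) − f(u_(k-1))).
f(u_0) = 1.922560, f(u_1) = -0.822812
u_2 = 0.453000 - (-0.822812)·(0.453000 - 1.120000)/(-0.822812 - (1.922560)) = 0.652906; f(u_2) = -0.093375
u_3 = 0.652906 - (-0.093375)·(0.652906 - 0.453000)/(-0.093375 - (-0.822812)) = 0.678496; f(u_3) = 0.005770

0.6785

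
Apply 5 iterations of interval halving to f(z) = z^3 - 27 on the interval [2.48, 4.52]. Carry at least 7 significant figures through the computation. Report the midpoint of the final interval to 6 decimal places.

f(2.480000) = -11.747008, f(4.520000) = 65.345408 (opposite signs)
step 1: m = 3.500000, f(m) = 15.875000 > 0 → root in [2.480000, 3.500000]
step 2: m = 2.990000, f(m) = -0.269101 < 0 → root in [2.990000, 3.500000]
step 3: m = 3.245000, f(m) = 7.169931 > 0 → root in [2.990000, 3.245000]
step 4: m = 3.117500, f(m) = 3.298378 > 0 → root in [2.990000, 3.117500]
step 5: m = 3.053750, f(m) = 1.477407 > 0 → root in [2.990000, 3.053750]
Midpoint of [2.990000, 3.053750] = 3.021875

3.021875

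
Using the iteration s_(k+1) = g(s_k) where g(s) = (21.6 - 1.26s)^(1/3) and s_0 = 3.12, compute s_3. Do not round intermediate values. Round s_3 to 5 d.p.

s_1 = g(3.120000) = 2.604568
s_2 = g(2.604568) = 2.636096
s_3 = g(2.636096) = 2.634189

2.63419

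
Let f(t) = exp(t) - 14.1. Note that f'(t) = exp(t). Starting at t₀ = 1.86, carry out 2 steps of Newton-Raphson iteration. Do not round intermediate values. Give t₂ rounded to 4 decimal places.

2.7194

t_0 = 1.860000: f = -7.676263, f' = 6.423737 → t_1 = 1.860000 - (-7.676263)/(6.423737) = 3.054984
t_1 = 3.054984: f = 7.120848, f' = 21.220848 → t_2 = 3.054984 - (7.120848)/(21.220848) = 2.719425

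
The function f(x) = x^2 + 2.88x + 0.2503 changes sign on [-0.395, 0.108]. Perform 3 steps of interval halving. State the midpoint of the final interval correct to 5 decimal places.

-0.11206

f(-0.395000) = -0.731275, f(0.108000) = 0.573004 (opposite signs)
step 1: m = -0.143500, f(m) = -0.142388 < 0 → root in [-0.143500, 0.108000]
step 2: m = -0.017750, f(m) = 0.199495 > 0 → root in [-0.143500, -0.017750]
step 3: m = -0.080625, f(m) = 0.024600 > 0 → root in [-0.143500, -0.080625]
Midpoint of [-0.143500, -0.080625] = -0.112063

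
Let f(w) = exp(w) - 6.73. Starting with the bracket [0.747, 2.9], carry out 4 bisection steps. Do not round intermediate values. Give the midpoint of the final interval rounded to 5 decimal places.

f(0.747000) = -4.619341, f(2.900000) = 11.444145 (opposite signs)
step 1: m = 1.823500, f(m) = -0.536502 < 0 → root in [1.823500, 2.900000]
step 2: m = 2.361750, f(m) = 3.879502 > 0 → root in [1.823500, 2.361750]
step 3: m = 2.092625, f(m) = 1.376166 > 0 → root in [1.823500, 2.092625]
step 4: m = 1.958063, f(m) = 0.355585 > 0 → root in [1.823500, 1.958063]
Midpoint of [1.823500, 1.958063] = 1.890781

1.89078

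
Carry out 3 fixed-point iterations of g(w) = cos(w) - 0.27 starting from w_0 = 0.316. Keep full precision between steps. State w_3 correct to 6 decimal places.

0.604075

w_1 = g(0.316000) = 0.680486
w_2 = g(0.680486) = 0.507267
w_3 = g(0.507267) = 0.604075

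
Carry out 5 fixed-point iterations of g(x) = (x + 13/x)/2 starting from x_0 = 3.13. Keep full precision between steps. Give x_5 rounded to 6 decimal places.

x_1 = g(3.130000) = 3.641677
x_2 = g(3.641677) = 3.605730
x_3 = g(3.605730) = 3.605551
x_4 = g(3.605551) = 3.605551
x_5 = g(3.605551) = 3.605551

3.605551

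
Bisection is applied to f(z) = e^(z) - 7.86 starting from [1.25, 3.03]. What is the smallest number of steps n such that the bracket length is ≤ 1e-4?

Initial width b − a = 3.03 − 1.25 = 1.780000.
After n steps the width is (b−a)/2^n; need (b−a)/2^n ≤ 1e-4.
So n ≥ log₂(1.780000/1e-4) = log₂(17800.0000) ≈ 14.1196.
Hence n = 15.

15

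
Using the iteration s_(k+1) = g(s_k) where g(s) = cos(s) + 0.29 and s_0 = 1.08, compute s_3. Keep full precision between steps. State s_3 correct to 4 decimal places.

s_1 = g(1.080000) = 0.761328
s_2 = g(0.761328) = 1.013920
s_3 = g(1.013920) = 0.818537

0.8185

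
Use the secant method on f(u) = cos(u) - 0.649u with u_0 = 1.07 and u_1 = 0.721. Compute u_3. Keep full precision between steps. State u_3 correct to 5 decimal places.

0.92635

f(u_0) = -0.214306, f(u_1) = 0.283217
u_2 = 0.721000 - (0.283217)·(0.721000 - 1.070000)/(0.283217 - (-0.214306)) = 0.919670; f(u_2) = 0.009217
u_3 = 0.919670 - (0.009217)·(0.919670 - 0.721000)/(0.009217 - (0.283217)) = 0.926353; f(u_3) = -0.000449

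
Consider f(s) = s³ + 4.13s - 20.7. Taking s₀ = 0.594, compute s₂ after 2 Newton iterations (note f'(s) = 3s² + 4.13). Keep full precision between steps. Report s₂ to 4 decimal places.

2.8899

s_0 = 0.594000: f = -18.037195, f' = 5.188508 → s_1 = 0.594000 - (-18.037195)/(5.188508) = 4.070374
s_1 = 4.070374: f = 63.548387, f' = 53.833839 → s_2 = 4.070374 - (63.548387)/(53.833839) = 2.889920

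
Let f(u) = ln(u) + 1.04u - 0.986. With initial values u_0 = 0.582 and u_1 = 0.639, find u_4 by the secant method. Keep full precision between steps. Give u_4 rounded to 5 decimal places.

0.97364

Secant update: u_(k+1) = u_k − f(u_k)·(u_k − u_(k-1))/(f(u_k) − f(u_(k-1))).
f(u_0) = -0.922005, f(u_1) = -0.769291
u_2 = 0.639000 - (-0.769291)·(0.639000 - 0.582000)/(-0.769291 - (-0.922005)) = 0.926135; f(u_2) = -0.099554
u_3 = 0.926135 - (-0.099554)·(0.926135 - 0.639000)/(-0.099554 - (-0.769291)) = 0.968817; f(u_3) = -0.010110
u_4 = 0.968817 - (-0.010110)·(0.968817 - 0.926135)/(-0.010110 - (-0.099554)) = 0.973641; f(u_4) = -0.000125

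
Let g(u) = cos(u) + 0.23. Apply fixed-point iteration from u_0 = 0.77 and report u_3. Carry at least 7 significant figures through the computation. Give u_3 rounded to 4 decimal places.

0.9170

u_1 = g(0.770000) = 0.947911
u_2 = g(0.947911) = 0.813381
u_3 = g(0.813381) = 0.917045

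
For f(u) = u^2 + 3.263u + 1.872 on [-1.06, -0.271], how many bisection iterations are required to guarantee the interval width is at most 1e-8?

Initial width b − a = -0.271 − -1.06 = 0.789000.
After n steps the width is (b−a)/2^n; need (b−a)/2^n ≤ 1e-8.
So n ≥ log₂(0.789000/1e-8) = log₂(78900000.0000) ≈ 26.2335.
Hence n = 27.

27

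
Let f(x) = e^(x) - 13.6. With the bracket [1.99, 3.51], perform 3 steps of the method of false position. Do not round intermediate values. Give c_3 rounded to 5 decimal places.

False-position update: c = (a·f(b) − b·f(a))/(f(b) − f(a)); replace the endpoint whose sign matches f(c).
f(1.990000) = -6.284466, f(3.510000) = 19.848268
step 1: c = 2.355533, f(c) = -3.056248 < 0 → new bracket [2.355533, 3.510000]
step 2: c = 2.509579, f(c) = -1.300251 < 0 → new bracket [2.509579, 3.510000]
step 3: c = 2.571087, f(c) = -0.519970 < 0 → new bracket [2.571087, 3.510000]

2.57109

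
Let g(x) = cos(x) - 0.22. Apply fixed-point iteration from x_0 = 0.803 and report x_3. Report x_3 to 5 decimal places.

0.56413

x_1 = g(0.803000) = 0.474552
x_2 = g(0.474552) = 0.669498
x_3 = g(0.669498) = 0.564133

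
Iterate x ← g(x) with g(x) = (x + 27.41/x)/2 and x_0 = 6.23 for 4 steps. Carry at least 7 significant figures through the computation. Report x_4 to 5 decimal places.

5.23546

x_1 = g(6.230000) = 5.314839
x_2 = g(5.314839) = 5.236049
x_3 = g(5.236049) = 5.235456
x_4 = g(5.235456) = 5.235456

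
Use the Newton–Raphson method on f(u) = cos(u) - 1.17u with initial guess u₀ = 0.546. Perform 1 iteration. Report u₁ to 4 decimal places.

f'(u) = -sin(u) - 1.17
u_0 = 0.546000: f = 0.215788, f' = -1.689273 → u_1 = 0.546000 - (0.215788)/(-1.689273) = 0.673740

0.6737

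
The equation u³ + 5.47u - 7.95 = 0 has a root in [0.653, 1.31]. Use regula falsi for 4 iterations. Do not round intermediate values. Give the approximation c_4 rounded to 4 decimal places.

f(0.653000) = -4.099645, f(1.310000) = 1.463791
step 1: c = 1.137137, f(c) = -0.259448 < 0 → new bracket [1.137137, 1.310000]
step 2: c = 1.163163, f(c) = -0.013797 < 0 → new bracket [1.163163, 1.310000]
step 3: c = 1.164534, f(c) = -0.000726 < 0 → new bracket [1.164534, 1.310000]
step 4: c = 1.164606, f(c) = -0.000038 < 0 → new bracket [1.164606, 1.310000]

1.1646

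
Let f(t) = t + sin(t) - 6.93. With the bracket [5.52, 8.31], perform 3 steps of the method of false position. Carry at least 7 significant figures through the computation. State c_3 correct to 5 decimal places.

6.60944

f(5.520000) = -2.101227, f(8.310000) = 2.277813
step 1: c = 6.858746, f(c) = 0.473052 > 0 → new bracket [5.520000, 6.858746]
step 2: c = 6.612737, f(c) = 0.006356 > 0 → new bracket [5.520000, 6.612737]
step 3: c = 6.609442, f(c) = -0.000059 < 0 → new bracket [6.609442, 6.612737]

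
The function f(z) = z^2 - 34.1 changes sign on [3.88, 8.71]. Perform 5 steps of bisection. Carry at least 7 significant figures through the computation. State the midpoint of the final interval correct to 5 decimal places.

5.76672

f(3.880000) = -19.045600, f(8.710000) = 41.764100 (opposite signs)
step 1: m = 6.295000, f(m) = 5.527025 > 0 → root in [3.880000, 6.295000]
step 2: m = 5.087500, f(m) = -8.217344 < 0 → root in [5.087500, 6.295000]
step 3: m = 5.691250, f(m) = -1.709673 < 0 → root in [5.691250, 6.295000]
step 4: m = 5.993125, f(m) = 1.817547 > 0 → root in [5.691250, 5.993125]
step 5: m = 5.842187, f(m) = 0.031155 > 0 → root in [5.691250, 5.842187]
Midpoint of [5.691250, 5.842187] = 5.766719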